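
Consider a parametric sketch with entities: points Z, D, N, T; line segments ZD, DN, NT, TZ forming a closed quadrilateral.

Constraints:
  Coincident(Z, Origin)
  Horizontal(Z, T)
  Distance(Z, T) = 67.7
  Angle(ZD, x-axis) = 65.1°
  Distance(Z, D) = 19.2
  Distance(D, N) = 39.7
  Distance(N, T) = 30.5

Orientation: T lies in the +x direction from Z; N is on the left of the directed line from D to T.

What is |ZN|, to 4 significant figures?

52.61

Z is at the origin; Z and T share the same y with |ZT| = 67.7 and T in +x, so T = (67.7, 0). ZD runs at 65.1° with |ZD| = 19.2, so D = (8.084, 17.42). N is determined by |DN| = 39.7 and |NT| = 30.5 together: it lies at the intersection of circle(D, 39.7) and circle(T, 30.5). With |DT| = 62.11, the foot of the radical line on DT is 36.25 from D and the perpendicular offset is √(39.7² − 36.25²) = 16.18. Taking the left-of-DT solution: N = (47.42, 22.78).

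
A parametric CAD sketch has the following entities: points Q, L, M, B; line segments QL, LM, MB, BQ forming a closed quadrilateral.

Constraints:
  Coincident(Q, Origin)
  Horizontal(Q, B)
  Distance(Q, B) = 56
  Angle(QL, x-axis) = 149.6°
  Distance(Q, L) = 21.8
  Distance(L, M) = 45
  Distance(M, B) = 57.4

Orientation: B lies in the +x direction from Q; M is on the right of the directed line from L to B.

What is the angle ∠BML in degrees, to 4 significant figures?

94.41°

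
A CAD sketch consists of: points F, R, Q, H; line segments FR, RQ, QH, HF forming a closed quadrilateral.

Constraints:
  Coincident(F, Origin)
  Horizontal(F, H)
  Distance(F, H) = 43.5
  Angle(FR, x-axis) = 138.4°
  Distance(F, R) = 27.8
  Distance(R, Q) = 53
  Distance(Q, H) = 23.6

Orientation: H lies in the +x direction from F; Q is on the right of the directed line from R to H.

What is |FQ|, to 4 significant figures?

25.65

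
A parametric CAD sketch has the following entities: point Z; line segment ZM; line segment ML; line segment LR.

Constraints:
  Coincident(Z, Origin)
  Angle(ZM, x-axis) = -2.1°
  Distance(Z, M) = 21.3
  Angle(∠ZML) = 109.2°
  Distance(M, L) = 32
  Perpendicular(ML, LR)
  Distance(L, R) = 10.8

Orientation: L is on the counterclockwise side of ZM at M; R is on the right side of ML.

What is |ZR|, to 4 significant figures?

49.77

∠ZML = 109.2°, so ML runs at -2.1° + (180° − 109.2°) = 68.70° from the x-axis; with |ML| = 32.0, L = M + 32.0·(cos 68.70°, sin 68.70°) = (32.91, 29.03). ML ⟂ LR; with |LR| = 10.8 on the right of ML, R = L + 10.8·(0.9317, -0.3633) = (42.97, 25.11). Then |ZR| = |R − Z| = 49.77.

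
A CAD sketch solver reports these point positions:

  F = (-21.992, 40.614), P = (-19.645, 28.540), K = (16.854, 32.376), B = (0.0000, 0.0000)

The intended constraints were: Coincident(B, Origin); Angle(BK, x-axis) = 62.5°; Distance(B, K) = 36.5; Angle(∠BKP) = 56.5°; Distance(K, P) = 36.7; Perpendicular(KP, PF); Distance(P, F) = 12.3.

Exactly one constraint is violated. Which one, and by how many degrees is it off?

Perpendicular(KP, PF) — off by 5.00°.

B = (0.00, 0.00) ✓; BK at 62.50° ✓; |BK| = 36.50 ✓; ∠BKP = 56.50° ✓; |KP| = 36.70 ✓; ∠(KP, PF) = 85.00° ✗; |PF| = 12.30 ✓.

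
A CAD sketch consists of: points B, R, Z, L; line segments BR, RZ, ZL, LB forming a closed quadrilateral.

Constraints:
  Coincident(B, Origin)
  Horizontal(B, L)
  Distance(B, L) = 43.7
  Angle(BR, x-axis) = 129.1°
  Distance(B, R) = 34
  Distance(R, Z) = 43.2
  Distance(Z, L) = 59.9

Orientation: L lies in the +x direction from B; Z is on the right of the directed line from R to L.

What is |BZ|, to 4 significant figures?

21.37

Checks: |RZ| = 43.20 ✓; |ZL| = 59.90 ✓.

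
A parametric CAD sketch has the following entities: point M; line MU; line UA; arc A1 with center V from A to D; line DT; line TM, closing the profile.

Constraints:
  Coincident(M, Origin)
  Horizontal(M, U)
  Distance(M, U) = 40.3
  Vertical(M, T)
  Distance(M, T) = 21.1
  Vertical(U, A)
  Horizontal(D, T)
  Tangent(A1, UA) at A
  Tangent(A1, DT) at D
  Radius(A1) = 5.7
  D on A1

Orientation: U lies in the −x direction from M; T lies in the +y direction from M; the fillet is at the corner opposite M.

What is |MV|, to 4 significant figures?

37.87

MT is vertical with |MT| = 21.1 and T on the +y side, so T = (0.000, 21.10). The virtual corner opposite M is at (-40.30, 21.10). Tangency of A1 to UA means the radius VA is perpendicular to UA and since A1 is tangent to DT there, VD ⟂ DT, with radius 5.7, so the center V sits 5.7 in from both sides at V = (-34.60, 15.40). Then |MV| = |V − M| = 37.87.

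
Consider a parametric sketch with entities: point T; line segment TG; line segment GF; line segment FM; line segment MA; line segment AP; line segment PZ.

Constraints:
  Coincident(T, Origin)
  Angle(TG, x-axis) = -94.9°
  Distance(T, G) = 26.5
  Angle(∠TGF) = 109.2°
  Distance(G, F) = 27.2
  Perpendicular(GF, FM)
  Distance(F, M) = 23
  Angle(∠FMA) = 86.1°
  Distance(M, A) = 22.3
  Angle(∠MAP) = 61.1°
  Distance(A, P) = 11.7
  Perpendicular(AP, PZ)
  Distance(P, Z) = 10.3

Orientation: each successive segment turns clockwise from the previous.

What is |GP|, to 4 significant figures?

16.22

T is at the origin; TG runs at -94.9° with length 26.5, so G = (-2.264, -26.40). ∠TGF = 109.2° gives GF at -165.7° from the x-axis; with |GF| = 27.2, F = (-28.62, -33.12). GF is perpendicular to FM, so FM runs at 104.3°; with |FM| = 23.0, M = (-34.30, -10.83). ∠FMA = 86.1° gives MA at 10.40° from the x-axis; with |MA| = 22.3, A = (-12.37, -6.809). ∠MAP = 61.1° gives AP at -108.5° from the x-axis; with |AP| = 11.7, P = (-16.08, -17.90). Then |GP| = |P − G| = 16.22.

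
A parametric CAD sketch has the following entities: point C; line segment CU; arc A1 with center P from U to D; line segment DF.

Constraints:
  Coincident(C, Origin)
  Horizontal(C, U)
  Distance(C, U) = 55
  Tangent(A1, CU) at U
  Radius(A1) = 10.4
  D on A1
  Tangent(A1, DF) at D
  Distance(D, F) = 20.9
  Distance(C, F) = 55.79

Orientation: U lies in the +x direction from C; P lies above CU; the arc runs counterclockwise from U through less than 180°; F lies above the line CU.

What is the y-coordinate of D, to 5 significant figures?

18.327

C is at the origin; CU is horizontal with |CU| = 55.0 and U on the +x side, so U = (55.000, 0.0000). Tangency of A1 to CU means the radius PU is perpendicular to CU, so P = U + (0, 10.4) = (55.000, 10.400). Since PD ⟂ DF (tangency), |PF| = √(10.4² + 20.9²) = 23.345 regardless of where D sits on A1. So F lies on both circle(C, 55.79) and circle(P, 23.345); the above-CU intersection is F = (45.801, 31.856). D is the foot of the tangent from F: D = (61.732, 18.327).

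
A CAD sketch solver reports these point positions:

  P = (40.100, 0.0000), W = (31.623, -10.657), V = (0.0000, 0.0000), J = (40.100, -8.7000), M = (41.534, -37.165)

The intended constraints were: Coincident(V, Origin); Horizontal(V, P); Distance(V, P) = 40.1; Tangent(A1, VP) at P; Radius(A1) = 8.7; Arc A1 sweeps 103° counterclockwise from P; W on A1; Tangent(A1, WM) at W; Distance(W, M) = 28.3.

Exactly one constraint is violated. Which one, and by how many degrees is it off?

Tangent(A1, WM) at W — off by 7.50°.

V = (0.00, 0.00) ✓; V.y = 0.00, P.y = 0.00 ✓; |VP| = 40.10 ✓; ∠(JP, PV) = 90.00° ✓; |JP| = 8.700 ✓; bearing(J→W) − bearing(J→P) = 103.0° ✓; |JW| = 8.700 ✓; ∠(JW, WM) = 82.50° ✗; |WM| = 28.30 ✓.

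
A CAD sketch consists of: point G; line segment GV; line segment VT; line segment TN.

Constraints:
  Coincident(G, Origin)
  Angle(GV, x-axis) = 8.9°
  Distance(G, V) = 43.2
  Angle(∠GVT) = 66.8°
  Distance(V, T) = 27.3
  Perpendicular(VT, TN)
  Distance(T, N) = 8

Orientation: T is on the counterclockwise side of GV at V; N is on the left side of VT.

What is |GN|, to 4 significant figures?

33.33

∠GVT = 66.8°, so VT runs at 8.9° + (180° − 66.8°) = 122.1° from the x-axis; with |VT| = 27.3, T = V + 27.3·(cos 122.1°, sin 122.1°) = (28.17, 29.81). VT is perpendicular to TN; with |TN| = 8.0 on the left of VT, N = T + 8.0·(-0.8471, -0.5314) = (21.40, 25.56). Then |GN| = |N − G| = 33.33.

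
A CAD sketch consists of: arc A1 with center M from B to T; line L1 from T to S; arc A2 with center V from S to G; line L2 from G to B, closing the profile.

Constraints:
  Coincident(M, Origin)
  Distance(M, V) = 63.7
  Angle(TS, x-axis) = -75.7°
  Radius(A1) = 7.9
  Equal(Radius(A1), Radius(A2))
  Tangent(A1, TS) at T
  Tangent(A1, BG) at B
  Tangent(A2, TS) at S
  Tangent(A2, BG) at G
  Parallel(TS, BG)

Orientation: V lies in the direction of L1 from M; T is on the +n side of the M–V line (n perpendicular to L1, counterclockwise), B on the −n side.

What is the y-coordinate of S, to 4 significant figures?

-59.78

The slot axis is L1's direction at -75.7°, so u = (cos -75.7°, sin -75.7°) = (0.2470, -0.9690) and n = (−sin -75.7°, cos -75.7°) = (0.9690, 0.2470). M is at the origin and V lies 63.7 along u from M, so V = 63.7·u = (15.73, -61.73). Tangency of A1 to both parallel lines with radius 7.9 puts T and B at M ± 7.9·n: T = (7.655, 1.951), B = (-7.655, -1.951). Equal radii place S and G the same way about V: S = V + 7.9·n = (23.39, -59.78), G = V − 7.9·n = (8.079, -63.68). So S.y = -59.78.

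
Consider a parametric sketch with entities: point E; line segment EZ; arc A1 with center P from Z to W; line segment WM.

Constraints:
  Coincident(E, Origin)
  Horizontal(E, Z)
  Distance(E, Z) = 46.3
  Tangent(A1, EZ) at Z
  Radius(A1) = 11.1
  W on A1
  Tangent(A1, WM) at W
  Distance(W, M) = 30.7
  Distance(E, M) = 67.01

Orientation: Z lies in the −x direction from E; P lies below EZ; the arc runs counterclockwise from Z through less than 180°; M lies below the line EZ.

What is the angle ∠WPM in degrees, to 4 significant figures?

70.12°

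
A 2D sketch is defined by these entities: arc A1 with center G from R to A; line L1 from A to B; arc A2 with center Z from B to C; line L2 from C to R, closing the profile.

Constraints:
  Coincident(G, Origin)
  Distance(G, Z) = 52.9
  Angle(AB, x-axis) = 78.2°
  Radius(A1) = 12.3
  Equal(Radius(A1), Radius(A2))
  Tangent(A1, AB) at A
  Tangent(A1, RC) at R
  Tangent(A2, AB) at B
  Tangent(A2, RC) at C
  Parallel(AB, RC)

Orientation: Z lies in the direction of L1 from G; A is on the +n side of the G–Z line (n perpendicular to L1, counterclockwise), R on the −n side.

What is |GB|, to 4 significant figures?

54.31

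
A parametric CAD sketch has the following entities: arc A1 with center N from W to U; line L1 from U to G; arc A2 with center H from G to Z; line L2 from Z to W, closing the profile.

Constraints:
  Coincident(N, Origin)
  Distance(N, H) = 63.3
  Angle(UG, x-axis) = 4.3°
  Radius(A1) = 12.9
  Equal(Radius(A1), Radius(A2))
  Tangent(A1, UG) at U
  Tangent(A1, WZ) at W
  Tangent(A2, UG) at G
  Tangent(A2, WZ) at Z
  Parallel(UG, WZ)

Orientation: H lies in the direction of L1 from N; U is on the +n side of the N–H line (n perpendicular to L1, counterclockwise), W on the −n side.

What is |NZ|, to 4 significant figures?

64.60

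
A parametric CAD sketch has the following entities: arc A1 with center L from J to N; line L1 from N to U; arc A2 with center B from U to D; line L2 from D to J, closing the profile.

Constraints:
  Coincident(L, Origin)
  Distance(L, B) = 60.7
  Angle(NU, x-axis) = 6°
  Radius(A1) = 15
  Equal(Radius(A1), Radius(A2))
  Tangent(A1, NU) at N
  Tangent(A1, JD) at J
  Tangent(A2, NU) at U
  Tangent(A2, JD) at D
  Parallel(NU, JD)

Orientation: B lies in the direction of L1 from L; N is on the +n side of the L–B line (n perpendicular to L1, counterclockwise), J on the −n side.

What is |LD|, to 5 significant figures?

62.526

Tangency of A1 to both parallel lines with radius 15.0 puts N and J at L ± 15.0·n: N = (-1.5679, 14.918), J = (1.5679, -14.918). Equal radii place U and D the same way about B: U = B + 15.0·n = (58.800, 21.263), D = B − 15.0·n = (61.935, -8.5730). Then |LD| = |D − L| = 62.526.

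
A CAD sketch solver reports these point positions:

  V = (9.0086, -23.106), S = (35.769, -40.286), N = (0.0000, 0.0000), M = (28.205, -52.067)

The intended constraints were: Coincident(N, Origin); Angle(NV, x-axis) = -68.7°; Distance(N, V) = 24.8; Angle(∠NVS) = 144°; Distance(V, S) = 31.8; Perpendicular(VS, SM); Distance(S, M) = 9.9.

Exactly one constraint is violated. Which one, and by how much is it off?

Distance(S, M) = 9.9 — off by 4.10.

N = (0.00, 0.00) ✓; NV at -68.70° ✓; |NV| = 24.80 ✓; ∠NVS = 144.0° ✓; |VS| = 31.80 ✓; ∠(VS, SM) = 90.00° ✓; |SM| = 14.00 ✗.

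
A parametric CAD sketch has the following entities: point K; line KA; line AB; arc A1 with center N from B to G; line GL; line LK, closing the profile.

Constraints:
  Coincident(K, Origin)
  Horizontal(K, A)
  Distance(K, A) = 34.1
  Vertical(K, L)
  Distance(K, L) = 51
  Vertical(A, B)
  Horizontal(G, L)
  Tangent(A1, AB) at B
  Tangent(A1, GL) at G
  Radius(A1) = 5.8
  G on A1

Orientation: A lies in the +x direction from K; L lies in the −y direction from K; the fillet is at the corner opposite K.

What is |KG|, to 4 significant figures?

58.33

The virtual corner opposite K is at (34.10, -51.00). Tangency of A1 to AB means the radius NB is perpendicular to AB and tangency of A1 to GL means the radius NG is perpendicular to GL, with radius 5.8, so the center N sits 5.8 in from both sides at N = (28.30, -45.20). That places the tangent points at B = (34.10, -45.20) on AB and G = (28.30, -51.00) on GL. Then |KG| = |G − K| = 58.33.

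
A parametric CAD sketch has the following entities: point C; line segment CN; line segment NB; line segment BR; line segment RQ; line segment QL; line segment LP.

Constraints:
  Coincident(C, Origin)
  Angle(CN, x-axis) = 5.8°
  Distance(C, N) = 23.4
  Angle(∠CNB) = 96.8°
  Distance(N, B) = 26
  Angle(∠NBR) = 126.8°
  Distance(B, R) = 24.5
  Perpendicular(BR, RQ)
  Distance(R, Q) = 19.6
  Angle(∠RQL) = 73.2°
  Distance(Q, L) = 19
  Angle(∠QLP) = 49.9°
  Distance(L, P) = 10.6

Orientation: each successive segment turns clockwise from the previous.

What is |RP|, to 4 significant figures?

12.49

C is at the origin; CN runs at 5.8° with length 23.4, so N = (23.28, 2.365). ∠CNB = 96.8° gives NB at -77.40° from the x-axis; with |NB| = 26.0, B = (28.95, -23.01). ∠NBR = 126.8° gives BR at -130.6° from the x-axis; with |BR| = 24.5, R = (13.01, -41.61). BR ⟂ RQ, so RQ runs at 139.4°; with |RQ| = 19.6, Q = (-1.874, -28.86). ∠RQL = 73.2° gives QL at 32.60° from the x-axis; with |QL| = 19.0, L = (14.13, -18.62). ∠QLP = 49.9° gives LP at -97.50° from the x-axis; with |LP| = 10.6, P = (12.75, -29.13). Then |RP| = |P − R| = 12.49.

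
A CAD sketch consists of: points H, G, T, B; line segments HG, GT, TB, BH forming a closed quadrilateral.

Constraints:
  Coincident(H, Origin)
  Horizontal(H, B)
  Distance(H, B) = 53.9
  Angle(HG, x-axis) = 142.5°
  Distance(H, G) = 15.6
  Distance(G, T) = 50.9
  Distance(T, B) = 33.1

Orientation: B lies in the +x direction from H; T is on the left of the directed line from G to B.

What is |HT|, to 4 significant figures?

44.65

Checks: |GT| = 50.90 ✓; |TB| = 33.10 ✓.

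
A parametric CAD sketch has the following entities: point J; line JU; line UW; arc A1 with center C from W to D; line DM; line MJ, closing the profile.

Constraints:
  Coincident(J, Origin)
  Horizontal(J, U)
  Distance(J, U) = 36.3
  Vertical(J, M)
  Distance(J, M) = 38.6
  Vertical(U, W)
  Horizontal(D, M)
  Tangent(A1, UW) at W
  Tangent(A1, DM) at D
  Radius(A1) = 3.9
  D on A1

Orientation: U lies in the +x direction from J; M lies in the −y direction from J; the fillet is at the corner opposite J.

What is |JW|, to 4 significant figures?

50.22

J is at the origin; J and U share the same y with |JU| = 36.3 and U on the +x side, so U = (36.30, 0.000). J and M share the same x with |JM| = 38.6 and M on the −y side, so M = (0.000, -38.60). The virtual corner opposite J is at (36.30, -38.60). A1 meets UW tangentially, so CW is at right angles to UW and the tangent condition forces CD to be normal to DM, with radius 3.9, so the center C sits 3.9 in from both sides at C = (32.40, -34.70). That places the tangent points at W = (36.30, -34.70) on UW and D = (32.40, -38.60) on DM. Then |JW| = |W − J| = 50.22.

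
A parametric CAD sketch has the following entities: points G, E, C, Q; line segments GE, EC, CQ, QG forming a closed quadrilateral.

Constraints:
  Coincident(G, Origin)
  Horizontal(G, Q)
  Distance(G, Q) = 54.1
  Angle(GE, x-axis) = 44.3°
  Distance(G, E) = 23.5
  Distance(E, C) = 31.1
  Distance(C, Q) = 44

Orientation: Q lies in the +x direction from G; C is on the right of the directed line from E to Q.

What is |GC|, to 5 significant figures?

19.072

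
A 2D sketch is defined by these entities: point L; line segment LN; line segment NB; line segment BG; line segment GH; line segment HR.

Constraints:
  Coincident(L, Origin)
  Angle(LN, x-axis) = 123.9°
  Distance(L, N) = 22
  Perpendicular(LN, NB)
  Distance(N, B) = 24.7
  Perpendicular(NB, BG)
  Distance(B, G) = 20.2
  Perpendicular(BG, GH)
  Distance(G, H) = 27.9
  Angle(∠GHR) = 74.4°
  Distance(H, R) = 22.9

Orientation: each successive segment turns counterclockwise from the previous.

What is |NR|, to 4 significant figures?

3.493

L is at the origin; LN runs at 123.9° with length 22.0, so N = (-12.27, 18.26). The perpendicularity gives NB at right angles to LN, so NB runs at -146.1°; with |NB| = 24.7, B = (-32.77, 4.484). The perpendicularity gives BG at right angles to NB, so BG runs at -56.10°; with |BG| = 20.2, G = (-21.51, -12.28). BG is perpendicular to GH, so GH runs at 33.90°; with |GH| = 27.9, H = (1.652, 3.279). ∠GHR = 74.4° gives HR at 139.5° from the x-axis; with |HR| = 22.9, R = (-15.76, 18.15). Then |NR| = |R − N| = 3.493.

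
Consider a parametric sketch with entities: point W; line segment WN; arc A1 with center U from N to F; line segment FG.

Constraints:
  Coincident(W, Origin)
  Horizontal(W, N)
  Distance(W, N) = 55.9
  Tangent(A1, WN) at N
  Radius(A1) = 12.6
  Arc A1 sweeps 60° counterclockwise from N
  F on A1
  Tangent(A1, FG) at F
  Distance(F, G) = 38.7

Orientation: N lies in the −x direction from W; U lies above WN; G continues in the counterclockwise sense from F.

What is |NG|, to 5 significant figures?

50.010

On A1, N sits at bearing -90° from U; a 60° counterclockwise sweep puts F at bearing -30°, so F = U + 12.6·(cos -30°, sin -30°) = (-44.988, 6.3000). Since A1 is tangent to FG there, UF ⟂ FG, so FG runs along (−sin -30°, cos -30°); with |FG| = 38.7, G = (-25.638, 39.815). Then |NG| = |G − N| = 50.010.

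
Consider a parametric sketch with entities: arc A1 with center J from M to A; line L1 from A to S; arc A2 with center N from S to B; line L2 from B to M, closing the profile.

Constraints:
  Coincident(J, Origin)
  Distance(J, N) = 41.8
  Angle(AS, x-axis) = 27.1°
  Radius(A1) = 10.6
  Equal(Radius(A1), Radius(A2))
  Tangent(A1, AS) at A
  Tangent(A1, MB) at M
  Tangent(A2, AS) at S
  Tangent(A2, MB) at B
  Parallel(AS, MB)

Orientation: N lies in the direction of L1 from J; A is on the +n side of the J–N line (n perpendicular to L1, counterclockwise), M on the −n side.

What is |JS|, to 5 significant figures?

43.123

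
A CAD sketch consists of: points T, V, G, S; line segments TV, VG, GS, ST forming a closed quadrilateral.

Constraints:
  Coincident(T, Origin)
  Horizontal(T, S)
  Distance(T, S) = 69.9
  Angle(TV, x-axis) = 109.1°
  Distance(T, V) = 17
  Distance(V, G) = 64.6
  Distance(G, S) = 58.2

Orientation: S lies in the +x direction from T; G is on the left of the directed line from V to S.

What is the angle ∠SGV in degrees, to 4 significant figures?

77.65°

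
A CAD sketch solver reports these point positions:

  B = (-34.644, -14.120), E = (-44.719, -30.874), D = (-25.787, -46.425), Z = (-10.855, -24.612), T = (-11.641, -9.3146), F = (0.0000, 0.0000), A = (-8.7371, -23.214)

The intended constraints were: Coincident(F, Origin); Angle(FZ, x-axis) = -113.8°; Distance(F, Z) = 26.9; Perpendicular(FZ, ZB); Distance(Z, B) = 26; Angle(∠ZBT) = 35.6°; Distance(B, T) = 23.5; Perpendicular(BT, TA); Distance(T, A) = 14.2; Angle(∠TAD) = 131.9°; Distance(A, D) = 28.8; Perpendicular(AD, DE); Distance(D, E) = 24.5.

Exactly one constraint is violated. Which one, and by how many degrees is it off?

Perpendicular(AD, DE) — off by 3.10°.

F = (0.00, 0.00) ✓; FZ at -113.8° ✓; |FZ| = 26.90 ✓; ∠(FZ, ZB) = 90.00° ✓; |ZB| = 26.00 ✓; ∠ZBT = 35.60° ✓; |BT| = 23.50 ✓; ∠(BT, TA) = 90.00° ✓; |TA| = 14.20 ✓; ∠TAD = 131.9° ✓; |AD| = 28.80 ✓; ∠(AD, DE) = 93.10° ✗; |DE| = 24.50 ✓.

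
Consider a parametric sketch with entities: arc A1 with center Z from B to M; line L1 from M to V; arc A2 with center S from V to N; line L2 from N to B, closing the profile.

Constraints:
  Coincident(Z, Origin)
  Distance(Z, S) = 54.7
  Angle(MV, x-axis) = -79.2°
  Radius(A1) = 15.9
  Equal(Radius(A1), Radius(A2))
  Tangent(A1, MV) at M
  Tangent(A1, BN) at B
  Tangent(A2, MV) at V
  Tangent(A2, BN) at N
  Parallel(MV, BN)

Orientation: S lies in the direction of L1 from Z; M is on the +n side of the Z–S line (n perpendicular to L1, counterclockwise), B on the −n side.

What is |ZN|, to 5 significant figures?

56.964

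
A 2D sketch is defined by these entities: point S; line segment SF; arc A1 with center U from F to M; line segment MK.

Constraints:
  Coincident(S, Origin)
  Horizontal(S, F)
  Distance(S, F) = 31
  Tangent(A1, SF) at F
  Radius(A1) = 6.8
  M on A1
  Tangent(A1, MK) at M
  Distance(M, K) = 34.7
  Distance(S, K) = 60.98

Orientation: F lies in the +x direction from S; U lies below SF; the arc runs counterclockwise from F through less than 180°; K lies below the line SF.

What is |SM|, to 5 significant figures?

28.035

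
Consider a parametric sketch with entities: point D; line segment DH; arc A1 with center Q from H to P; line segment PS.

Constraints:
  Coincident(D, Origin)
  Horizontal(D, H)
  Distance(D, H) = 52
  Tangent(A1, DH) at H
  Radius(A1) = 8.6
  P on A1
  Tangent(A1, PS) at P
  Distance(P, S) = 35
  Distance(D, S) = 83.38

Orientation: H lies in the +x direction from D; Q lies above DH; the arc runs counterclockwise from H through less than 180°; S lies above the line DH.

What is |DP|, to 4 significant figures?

59.93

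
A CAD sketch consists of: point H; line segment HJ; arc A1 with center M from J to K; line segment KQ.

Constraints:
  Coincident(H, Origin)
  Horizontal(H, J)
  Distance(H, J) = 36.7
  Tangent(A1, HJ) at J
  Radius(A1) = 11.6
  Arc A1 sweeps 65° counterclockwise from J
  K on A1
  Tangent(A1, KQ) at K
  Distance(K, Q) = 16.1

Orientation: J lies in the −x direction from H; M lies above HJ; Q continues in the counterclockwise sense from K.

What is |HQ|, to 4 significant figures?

28.79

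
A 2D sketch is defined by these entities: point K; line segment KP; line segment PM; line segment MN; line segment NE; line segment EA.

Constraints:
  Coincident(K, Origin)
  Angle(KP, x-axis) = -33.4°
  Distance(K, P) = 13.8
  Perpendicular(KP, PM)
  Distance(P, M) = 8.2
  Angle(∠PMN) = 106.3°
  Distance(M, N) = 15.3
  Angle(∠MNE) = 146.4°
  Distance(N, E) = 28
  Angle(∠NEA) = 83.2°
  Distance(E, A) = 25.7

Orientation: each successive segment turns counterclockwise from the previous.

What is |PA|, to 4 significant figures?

36.45

K is at the origin; KP runs at -33.4° with length 13.8, so P = (11.52, -7.597). KP ⟂ PM, so PM runs at 56.60°; with |PM| = 8.2, M = (16.03, -0.7509). ∠PMN = 106.3° gives MN at 130.3° from the x-axis; with |MN| = 15.3, N = (6.139, 10.92). ∠MNE = 146.4° gives NE at 163.9° from the x-axis; with |NE| = 28.0, E = (-20.76, 18.68). ∠NEA = 83.2° gives EA at -99.30° from the x-axis; with |EA| = 25.7, A = (-24.92, -6.679). Then |PA| = |A − P| = 36.45.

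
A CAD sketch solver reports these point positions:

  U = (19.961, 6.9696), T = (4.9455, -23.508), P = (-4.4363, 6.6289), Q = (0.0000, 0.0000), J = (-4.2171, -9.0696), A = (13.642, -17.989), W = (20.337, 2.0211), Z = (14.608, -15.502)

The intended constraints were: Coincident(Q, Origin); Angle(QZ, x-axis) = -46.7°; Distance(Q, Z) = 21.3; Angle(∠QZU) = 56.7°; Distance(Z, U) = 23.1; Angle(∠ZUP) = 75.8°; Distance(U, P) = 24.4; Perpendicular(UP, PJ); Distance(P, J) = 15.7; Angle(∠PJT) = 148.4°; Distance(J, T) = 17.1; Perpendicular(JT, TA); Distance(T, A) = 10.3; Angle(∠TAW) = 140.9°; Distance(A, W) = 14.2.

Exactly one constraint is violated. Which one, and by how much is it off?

Distance(A, W) = 14.2 — off by 6.90.

Q = (0.00, 0.00) ✓; QZ at -46.70° ✓; |QZ| = 21.30 ✓; ∠QZU = 56.70° ✓; |ZU| = 23.10 ✓; ∠ZUP = 75.80° ✓; |UP| = 24.40 ✓; ∠(UP, PJ) = 90.00° ✓; |PJ| = 15.70 ✓; ∠PJT = 148.4° ✓; |JT| = 17.10 ✓; ∠(JT, TA) = 90.00° ✓; |TA| = 10.30 ✓; ∠TAW = 140.9° ✓; |AW| = 21.10 ✗.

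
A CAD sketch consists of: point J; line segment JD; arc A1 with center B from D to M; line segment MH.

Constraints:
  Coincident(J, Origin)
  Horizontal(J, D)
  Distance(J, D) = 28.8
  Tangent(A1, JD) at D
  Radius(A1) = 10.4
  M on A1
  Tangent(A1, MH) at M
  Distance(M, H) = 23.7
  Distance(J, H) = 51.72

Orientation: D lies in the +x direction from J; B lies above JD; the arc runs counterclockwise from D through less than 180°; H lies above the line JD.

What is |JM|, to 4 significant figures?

40.61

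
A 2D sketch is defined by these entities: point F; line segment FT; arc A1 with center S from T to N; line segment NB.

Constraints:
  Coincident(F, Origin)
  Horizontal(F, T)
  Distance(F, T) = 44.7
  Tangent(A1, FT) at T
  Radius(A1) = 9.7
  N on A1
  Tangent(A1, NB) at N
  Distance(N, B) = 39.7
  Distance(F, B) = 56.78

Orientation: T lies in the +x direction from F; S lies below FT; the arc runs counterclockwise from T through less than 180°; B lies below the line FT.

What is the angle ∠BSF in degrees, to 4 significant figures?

81.72°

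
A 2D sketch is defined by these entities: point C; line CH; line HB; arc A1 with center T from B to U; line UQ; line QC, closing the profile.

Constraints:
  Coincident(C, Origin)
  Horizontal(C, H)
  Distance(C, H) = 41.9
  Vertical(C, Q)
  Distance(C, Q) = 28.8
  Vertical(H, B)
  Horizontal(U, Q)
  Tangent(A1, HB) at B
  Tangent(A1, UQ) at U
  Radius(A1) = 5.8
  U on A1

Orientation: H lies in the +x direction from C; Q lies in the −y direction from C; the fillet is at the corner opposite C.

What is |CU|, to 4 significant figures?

46.18

C is at the origin; CH is horizontal with |CH| = 41.9 and H on the +x side, so H = (41.90, 0.000). CQ is vertical with |CQ| = 28.8 and Q on the −y side, so Q = (0.000, -28.80). The virtual corner opposite C is at (41.90, -28.80). A1 meets HB tangentially, so TB is at right angles to HB and A1 meets UQ tangentially, so TU is at right angles to UQ, with radius 5.8, so the center T sits 5.8 in from both sides at T = (36.10, -23.00). That places the tangent points at B = (41.90, -23.00) on HB and U = (36.10, -28.80) on UQ. Then |CU| = |U − C| = 46.18.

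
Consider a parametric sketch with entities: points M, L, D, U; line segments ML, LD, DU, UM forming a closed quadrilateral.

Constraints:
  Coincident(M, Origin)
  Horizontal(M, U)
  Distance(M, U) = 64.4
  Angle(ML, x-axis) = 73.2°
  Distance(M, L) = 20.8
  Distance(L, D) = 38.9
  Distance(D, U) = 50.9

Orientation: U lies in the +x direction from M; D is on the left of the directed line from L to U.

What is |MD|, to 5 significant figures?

56.955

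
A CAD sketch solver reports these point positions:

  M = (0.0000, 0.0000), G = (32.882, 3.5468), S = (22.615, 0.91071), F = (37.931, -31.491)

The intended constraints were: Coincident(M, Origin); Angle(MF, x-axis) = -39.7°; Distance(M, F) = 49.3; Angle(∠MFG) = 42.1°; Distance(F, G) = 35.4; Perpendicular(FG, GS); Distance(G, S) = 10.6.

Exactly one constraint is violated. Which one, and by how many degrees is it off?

Perpendicular(FG, GS) — off by 6.20°.

M = (0.00, 0.00) ✓; MF at -39.70° ✓; |MF| = 49.30 ✓; ∠MFG = 42.10° ✓; |FG| = 35.40 ✓; ∠(FG, GS) = 96.20° ✗; |GS| = 10.60 ✓.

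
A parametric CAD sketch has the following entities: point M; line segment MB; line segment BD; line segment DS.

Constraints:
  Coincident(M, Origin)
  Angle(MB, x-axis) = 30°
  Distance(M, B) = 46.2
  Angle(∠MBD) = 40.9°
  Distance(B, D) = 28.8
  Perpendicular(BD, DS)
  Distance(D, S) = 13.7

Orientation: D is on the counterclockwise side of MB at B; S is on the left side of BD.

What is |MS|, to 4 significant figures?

17.64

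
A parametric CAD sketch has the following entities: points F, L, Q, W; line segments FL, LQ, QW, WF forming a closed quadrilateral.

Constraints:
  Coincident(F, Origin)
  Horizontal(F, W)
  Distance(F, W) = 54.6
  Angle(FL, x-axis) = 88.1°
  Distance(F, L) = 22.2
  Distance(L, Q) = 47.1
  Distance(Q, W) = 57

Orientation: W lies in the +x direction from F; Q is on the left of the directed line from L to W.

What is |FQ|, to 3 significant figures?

64.5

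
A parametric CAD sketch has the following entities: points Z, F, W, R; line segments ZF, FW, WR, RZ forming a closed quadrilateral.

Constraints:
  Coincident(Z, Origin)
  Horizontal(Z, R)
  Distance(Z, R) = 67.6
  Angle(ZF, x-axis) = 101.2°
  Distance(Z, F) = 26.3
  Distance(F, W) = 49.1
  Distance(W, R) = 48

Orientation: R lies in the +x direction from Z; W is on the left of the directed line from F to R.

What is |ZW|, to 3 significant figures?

58.1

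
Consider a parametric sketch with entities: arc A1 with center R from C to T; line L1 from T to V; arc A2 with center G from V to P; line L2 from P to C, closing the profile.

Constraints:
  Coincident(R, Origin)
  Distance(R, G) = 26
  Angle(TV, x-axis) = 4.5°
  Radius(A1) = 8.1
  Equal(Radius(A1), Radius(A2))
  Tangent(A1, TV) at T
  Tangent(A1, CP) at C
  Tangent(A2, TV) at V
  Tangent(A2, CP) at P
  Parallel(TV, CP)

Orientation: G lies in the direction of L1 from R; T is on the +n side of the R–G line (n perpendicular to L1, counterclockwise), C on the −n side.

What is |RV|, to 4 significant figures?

27.23

The slot axis is L1's direction at 4.5°, so u = (cos 4.5°, sin 4.5°) = (0.9969, 0.07846) and n = (−sin 4.5°, cos 4.5°) = (-0.07846, 0.9969). R is at the origin and G lies 26.0 along u from R, so G = 26.0·u = (25.92, 2.040). Tangency of A1 to both parallel lines with radius 8.1 puts T and C at R ± 8.1·n: T = (-0.6355, 8.075), C = (0.6355, -8.075). Equal radii place V and P the same way about G: V = G + 8.1·n = (25.28, 10.11), P = G − 8.1·n = (26.56, -6.035). Then |RV| = |V − R| = 27.23.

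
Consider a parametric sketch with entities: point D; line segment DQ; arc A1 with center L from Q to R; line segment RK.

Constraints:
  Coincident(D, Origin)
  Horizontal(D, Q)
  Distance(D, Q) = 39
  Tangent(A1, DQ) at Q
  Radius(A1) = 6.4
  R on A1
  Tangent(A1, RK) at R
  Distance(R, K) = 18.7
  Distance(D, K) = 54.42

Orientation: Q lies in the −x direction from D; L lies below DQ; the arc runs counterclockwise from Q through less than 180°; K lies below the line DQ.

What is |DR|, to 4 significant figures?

45.54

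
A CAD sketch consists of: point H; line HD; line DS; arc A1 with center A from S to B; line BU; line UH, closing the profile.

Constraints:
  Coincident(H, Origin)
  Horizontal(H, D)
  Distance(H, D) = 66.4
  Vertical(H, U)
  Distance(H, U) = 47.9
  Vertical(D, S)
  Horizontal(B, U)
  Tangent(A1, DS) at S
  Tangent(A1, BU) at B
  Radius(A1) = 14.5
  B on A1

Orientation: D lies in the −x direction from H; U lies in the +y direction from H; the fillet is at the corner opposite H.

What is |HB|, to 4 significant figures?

70.63

H is at the origin; HD is horizontal with |HD| = 66.4 and D on the −x side, so D = (-66.40, 0.000). HU is vertical with |HU| = 47.9 and U on the +y side, so U = (0.000, 47.90). The virtual corner opposite H is at (-66.40, 47.90). A1 meets DS tangentially, so AS is at right angles to DS and tangency of A1 to BU means the radius AB is perpendicular to BU, with radius 14.5, so the center A sits 14.5 in from both sides at A = (-51.90, 33.40). That places the tangent points at S = (-66.40, 33.40) on DS and B = (-51.90, 47.90) on BU. Then |HB| = |B − H| = 70.63.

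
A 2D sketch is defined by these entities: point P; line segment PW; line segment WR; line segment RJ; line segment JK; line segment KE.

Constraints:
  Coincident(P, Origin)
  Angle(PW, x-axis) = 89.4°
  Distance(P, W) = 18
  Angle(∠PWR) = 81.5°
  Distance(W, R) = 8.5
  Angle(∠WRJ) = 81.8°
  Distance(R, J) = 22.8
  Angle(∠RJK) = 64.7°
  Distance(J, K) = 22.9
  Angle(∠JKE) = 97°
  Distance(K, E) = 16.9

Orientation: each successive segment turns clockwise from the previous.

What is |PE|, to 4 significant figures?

24.69

P is at the origin; PW runs at 89.4° with length 18.0, so W = (0.1885, 18.00). ∠PWR = 81.5° gives WR at -9.100° from the x-axis; with |WR| = 8.5, R = (8.582, 16.65). ∠WRJ = 81.8° gives RJ at -107.3° from the x-axis; with |RJ| = 22.8, J = (1.801, -5.114). ∠RJK = 64.7° gives JK at 137.4° from the x-axis; with |JK| = 22.9, K = (-15.06, 10.39). ∠JKE = 97.0° gives KE at 54.40° from the x-axis; with |KE| = 16.9, E = (-5.217, 24.13). Then |PE| = |E − P| = 24.69.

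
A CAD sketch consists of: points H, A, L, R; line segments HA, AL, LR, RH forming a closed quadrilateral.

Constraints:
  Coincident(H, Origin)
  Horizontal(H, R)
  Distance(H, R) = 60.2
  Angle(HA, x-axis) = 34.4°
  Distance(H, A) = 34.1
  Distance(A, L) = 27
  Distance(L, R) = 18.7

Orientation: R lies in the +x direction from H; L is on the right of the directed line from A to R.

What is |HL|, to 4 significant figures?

42.11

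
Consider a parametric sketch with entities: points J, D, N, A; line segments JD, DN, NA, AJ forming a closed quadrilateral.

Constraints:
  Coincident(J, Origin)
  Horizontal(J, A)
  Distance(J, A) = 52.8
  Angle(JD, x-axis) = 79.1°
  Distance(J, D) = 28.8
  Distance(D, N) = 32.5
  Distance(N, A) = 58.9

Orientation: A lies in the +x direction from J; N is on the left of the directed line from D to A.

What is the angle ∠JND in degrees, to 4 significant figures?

14.10°

Checks: |DN| = 32.50 ✓; |NA| = 58.90 ✓.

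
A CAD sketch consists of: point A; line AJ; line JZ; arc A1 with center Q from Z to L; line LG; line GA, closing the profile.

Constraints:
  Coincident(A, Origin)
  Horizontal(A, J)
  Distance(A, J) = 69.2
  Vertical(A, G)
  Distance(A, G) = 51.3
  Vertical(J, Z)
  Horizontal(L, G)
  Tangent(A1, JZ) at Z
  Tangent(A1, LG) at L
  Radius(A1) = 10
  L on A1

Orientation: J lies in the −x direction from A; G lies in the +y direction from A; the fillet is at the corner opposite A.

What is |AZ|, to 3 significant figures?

80.6

A is at the origin; AJ is horizontal with |AJ| = 69.2 and J on the −x side, so J = (-69.2, 0.00). AG is vertical with |AG| = 51.3 and G on the +y side, so G = (0.00, 51.3). The virtual corner opposite A is at (-69.2, 51.3). Tangency of A1 to JZ means the radius QZ is perpendicular to JZ and A1 meets LG tangentially, so QL is at right angles to LG, with radius 10.0, so the center Q sits 10.0 in from both sides at Q = (-59.2, 41.3). That places the tangent points at Z = (-69.2, 41.3) on JZ and L = (-59.2, 51.3) on LG. Then |AZ| = |Z − A| = 80.6.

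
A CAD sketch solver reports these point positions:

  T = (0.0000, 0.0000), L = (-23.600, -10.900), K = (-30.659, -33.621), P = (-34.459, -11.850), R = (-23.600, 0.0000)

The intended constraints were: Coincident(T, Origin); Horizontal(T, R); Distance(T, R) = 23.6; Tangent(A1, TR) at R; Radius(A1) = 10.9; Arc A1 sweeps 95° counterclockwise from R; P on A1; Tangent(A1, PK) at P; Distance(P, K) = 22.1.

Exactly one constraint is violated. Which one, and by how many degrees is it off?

Tangent(A1, PK) at P — off by 4.90°.

T = (0.00, 0.00) ✓; T.y = 0.00, R.y = 0.00 ✓; |TR| = 23.60 ✓; ∠(LR, RT) = 90.00° ✓; |LR| = 10.90 ✓; bearing(L→P) − bearing(L→R) = 95.00° ✓; |LP| = 10.90 ✓; ∠(LP, PK) = 85.10° ✗; |PK| = 22.10 ✓.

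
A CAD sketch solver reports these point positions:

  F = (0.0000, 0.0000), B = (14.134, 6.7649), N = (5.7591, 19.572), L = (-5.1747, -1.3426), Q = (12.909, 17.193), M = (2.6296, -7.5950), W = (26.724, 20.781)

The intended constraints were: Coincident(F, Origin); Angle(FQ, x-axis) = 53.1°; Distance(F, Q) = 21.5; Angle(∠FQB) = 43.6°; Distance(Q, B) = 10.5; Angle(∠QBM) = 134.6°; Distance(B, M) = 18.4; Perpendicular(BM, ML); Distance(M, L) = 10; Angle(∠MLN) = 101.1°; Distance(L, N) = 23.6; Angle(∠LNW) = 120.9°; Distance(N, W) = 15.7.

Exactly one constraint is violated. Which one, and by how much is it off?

Distance(N, W) = 15.7 — off by 5.30.

F = (0.00, 0.00) ✓; FQ at 53.10° ✓; |FQ| = 21.50 ✓; ∠FQB = 43.60° ✓; |QB| = 10.50 ✓; ∠QBM = 134.6° ✓; |BM| = 18.40 ✓; ∠(BM, ML) = 90.00° ✓; |ML| = 10.00 ✓; ∠MLN = 101.1° ✓; |LN| = 23.60 ✓; ∠LNW = 120.9° ✓; |NW| = 21.00 ✗.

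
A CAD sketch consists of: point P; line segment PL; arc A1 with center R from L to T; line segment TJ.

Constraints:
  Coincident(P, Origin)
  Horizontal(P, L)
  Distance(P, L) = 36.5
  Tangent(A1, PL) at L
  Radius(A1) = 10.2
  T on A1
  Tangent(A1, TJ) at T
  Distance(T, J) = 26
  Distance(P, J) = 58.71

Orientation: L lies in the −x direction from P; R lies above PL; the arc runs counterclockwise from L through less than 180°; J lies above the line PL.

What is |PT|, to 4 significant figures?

33.45

P is at the origin; P and L share the same y with |PL| = 36.5 and L on the −x side, so L = (-36.50, 0.000). The tangent condition forces RL to be normal to PL, so R = L + (0, 10.2) = (-36.50, 10.20). Since RT ⟂ TJ (tangency), |RJ| = √(10.2² + 26.0²) = 27.93 regardless of where T sits on A1. So J lies on both circle(P, 58.71) and circle(R, 27.93); the above-PL intersection is J = (-46.02, 36.46). T is the foot of the tangent from J: T = (-28.84, 16.94).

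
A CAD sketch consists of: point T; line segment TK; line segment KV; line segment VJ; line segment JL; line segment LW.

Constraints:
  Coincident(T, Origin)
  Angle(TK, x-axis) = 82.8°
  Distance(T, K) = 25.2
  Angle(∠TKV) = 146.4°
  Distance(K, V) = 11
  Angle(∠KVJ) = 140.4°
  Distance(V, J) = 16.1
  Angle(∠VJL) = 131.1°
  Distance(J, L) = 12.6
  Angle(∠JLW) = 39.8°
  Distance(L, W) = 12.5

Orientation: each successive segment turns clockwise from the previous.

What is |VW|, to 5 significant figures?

14.195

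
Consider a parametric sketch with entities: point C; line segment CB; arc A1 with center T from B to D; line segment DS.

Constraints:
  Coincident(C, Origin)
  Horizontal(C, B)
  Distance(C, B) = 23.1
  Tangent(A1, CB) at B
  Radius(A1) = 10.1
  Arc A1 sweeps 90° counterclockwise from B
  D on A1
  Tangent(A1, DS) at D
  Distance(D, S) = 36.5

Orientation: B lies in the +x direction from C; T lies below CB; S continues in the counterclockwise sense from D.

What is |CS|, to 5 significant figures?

48.379

On A1, B sits at bearing 90° from T; a 90° counterclockwise sweep puts D at bearing 180°, so D = T + 10.1·(cos 180°, sin 180°) = (13.000, -10.100). The tangent condition forces TD to be normal to DS, so DS runs along (−sin 180°, cos 180°); with |DS| = 36.5, S = (13.000, -46.600). Then |CS| = |S − C| = 48.379.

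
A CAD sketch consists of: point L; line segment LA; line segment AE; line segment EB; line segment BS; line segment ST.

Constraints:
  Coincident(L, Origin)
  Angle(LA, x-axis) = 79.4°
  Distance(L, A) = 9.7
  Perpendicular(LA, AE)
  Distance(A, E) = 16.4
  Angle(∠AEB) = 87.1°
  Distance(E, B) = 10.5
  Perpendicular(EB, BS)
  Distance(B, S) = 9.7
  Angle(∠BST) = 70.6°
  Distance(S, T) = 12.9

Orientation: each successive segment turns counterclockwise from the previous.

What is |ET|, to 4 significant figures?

5.666

L is at the origin; LA runs at 79.4° with length 9.7, so A = (1.784, 9.534). LA is perpendicular to AE, so AE runs at 169.4°; with |AE| = 16.4, E = (-14.34, 12.55). ∠AEB = 87.1° gives EB at -97.70° from the x-axis; with |EB| = 10.5, B = (-15.74, 2.146). EB ⟂ BS, so BS runs at -7.700°; with |BS| = 9.7, S = (-6.130, 0.8463). ∠BST = 70.6° gives ST at 101.7° from the x-axis; with |ST| = 12.9, T = (-8.746, 13.48). Then |ET| = |T − E| = 5.666.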